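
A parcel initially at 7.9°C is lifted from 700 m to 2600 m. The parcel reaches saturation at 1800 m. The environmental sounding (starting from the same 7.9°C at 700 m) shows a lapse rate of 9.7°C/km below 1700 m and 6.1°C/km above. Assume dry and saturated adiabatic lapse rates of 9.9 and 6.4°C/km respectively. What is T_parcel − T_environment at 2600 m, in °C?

-0.82°C (parcel cooler than environment)

Parcel:
  700–1800 m, dry: Δz = 1.1 km ⇒ ΔT = -10.89°C; T = -2.99°C
  1800–2600 m, saturated: Δz = 0.8 km ⇒ ΔT = -5.12°C; T = -8.11°C
Environment:
  700–1700 m, environment, lower layer: Δz = 1 km ⇒ ΔT = -9.7°C; T = -1.8°C
  1700–2600 m, environment, upper layer: Δz = 0.9 km ⇒ ΔT = -5.49°C; T = -7.29°C
T_parcel − T_env = -8.11 − (-7.29) = -0.82°C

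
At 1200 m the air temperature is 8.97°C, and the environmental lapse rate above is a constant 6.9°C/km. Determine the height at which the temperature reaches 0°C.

Height above start = (8.97 − 0) / 6.9 = 1.3 km
Altitude = 1200 m + 1300 m = 2500 m

2500 m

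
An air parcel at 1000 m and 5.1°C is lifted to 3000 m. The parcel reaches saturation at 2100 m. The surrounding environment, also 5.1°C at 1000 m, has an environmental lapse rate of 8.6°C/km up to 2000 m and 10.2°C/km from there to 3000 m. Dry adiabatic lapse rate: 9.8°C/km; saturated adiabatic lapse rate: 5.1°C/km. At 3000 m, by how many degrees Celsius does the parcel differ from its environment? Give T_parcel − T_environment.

Parcel:
  Dry to 2100 m: -9.8 × 1.1 km = -10.78°C, so T = -5.68°C.
  Saturated to 3000 m: -5.1 × 0.9 km = -4.59°C, so T = -10.27°C.
Environment:
  Environment, lower layer to 2000 m: -8.6 × 1 km = -8.6°C, so T = -3.5°C.
  Environment, upper layer to 3000 m: -10.2 × 1 km = -10.2°C, so T = -13.7°C.
T_parcel − T_env = -10.27 − (-13.7) = +3.43°C

+3.43°C (parcel warmer than environment)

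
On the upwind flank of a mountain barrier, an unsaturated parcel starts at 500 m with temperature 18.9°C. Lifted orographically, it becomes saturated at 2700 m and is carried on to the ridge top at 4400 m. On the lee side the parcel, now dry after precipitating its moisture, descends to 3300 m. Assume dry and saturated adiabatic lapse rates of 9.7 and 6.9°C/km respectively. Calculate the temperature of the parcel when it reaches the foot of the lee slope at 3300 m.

500 → 2700 m (dry, 9.7°C/km): ΔT = -9.7 × 2.2 = -21.34°C → T = -2.44°C
2700 → 4400 m (saturated, 6.9°C/km): ΔT = -6.9 × 1.7 = -11.73°C → T = -14.17°C
4400 → 3300 m (dry descent, 9.7°C/km): ΔT = +9.7 × 1.1 = +10.67°C → T = -3.5°C

-3.5°C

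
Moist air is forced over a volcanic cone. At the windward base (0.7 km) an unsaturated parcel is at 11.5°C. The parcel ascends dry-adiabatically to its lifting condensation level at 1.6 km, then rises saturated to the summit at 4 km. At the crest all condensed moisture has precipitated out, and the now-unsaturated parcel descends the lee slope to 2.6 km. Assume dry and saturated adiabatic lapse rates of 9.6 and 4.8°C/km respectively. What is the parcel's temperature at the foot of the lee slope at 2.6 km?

4.78°C

700 → 1600 m (dry, 9.6°C/km): ΔT = -9.6 × 0.9 = -8.64°C → T = 2.86°C
1600 → 4000 m (saturated, 4.8°C/km): ΔT = -4.8 × 2.4 = -11.52°C → T = -8.66°C
4000 → 2600 m (dry descent, 9.6°C/km): ΔT = +9.6 × 1.4 = +13.44°C → T = 4.78°C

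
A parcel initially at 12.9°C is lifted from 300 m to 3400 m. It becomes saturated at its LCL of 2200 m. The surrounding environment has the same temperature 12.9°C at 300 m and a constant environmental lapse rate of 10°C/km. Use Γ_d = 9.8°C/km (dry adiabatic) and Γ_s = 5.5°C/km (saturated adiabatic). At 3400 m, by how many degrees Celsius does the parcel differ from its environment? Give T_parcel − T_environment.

+5.78°C (parcel warmer than environment)

Parcel:
  From 300 m to 2200 m (dry): cools by 9.8 × 1.9 = 18.62°C, giving -5.72°C.
  From 2200 m to 3400 m (saturated): cools by 5.5 × 1.2 = 6.6°C, giving -12.32°C.
Environment:
  From 300 m to 3400 m (environment): cools by 10 × 3.1 = 31°C, giving -18.1°C.
T_parcel − T_env = -12.32 − (-18.1) = +5.78°C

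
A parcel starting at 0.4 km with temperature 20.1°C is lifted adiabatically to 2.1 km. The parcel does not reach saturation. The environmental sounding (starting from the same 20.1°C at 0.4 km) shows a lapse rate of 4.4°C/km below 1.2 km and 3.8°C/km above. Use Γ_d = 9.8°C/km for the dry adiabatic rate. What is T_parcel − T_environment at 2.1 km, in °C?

-9.72°C (parcel cooler than environment)

Parcel:
  400 → 2100 m (dry, 9.8°C/km): ΔT = -9.8 × 1.7 = -16.66°C → T = 3.44°C
Environment:
  400 → 1200 m (environment, lower layer, 4.4°C/km): ΔT = -4.4 × 0.8 = -3.52°C → T = 16.58°C
  1200 → 2100 m (environment, upper layer, 3.8°C/km): ΔT = -3.8 × 0.9 = -3.42°C → T = 13.16°C
T_parcel − T_env = 3.44 − 13.16 = -9.72°C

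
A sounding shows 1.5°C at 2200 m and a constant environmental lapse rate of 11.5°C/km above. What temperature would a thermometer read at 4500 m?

-24.95°C

From 2200 m to 4500 m (environmental): cools by 11.5 × 2.3 = 26.45°C, giving -24.95°C.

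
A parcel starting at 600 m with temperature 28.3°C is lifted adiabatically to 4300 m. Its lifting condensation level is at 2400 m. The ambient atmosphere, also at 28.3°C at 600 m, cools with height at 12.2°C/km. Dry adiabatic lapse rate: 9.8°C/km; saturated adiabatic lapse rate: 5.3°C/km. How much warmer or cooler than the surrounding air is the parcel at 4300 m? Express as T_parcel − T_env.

+17.43°C (parcel warmer than environment)

Parcel:
  600 → 2400 m (dry, 9.8°C/km): ΔT = -9.8 × 1.8 = -17.64°C → T = 10.66°C
  2400 → 4300 m (saturated, 5.3°C/km): ΔT = -5.3 × 1.9 = -10.07°C → T = 0.59°C
Environment:
  600 → 4300 m (environment, 12.2°C/km): ΔT = -12.2 × 3.7 = -45.14°C → T = -16.84°C
T_parcel − T_env = 0.59 − (-16.84) = +17.43°C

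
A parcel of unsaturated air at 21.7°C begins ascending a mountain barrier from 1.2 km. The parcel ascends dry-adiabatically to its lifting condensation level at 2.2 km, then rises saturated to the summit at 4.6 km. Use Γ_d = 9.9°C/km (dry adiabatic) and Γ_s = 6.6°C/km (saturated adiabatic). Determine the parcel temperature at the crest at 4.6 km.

-4.04°C

1200 → 2200 m (dry, 9.9°C/km): ΔT = -9.9 × 1 = -9.9°C → T = 11.8°C
2200 → 4600 m (saturated, 6.6°C/km): ΔT = -6.6 × 2.4 = -15.84°C → T = -4.04°C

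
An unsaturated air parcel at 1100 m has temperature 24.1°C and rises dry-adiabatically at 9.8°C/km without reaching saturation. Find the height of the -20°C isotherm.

Height above start = (24.1 − (-20)) / 9.8 = 4.5 km
Altitude = 1100 m + 4500 m = 5600 m

5600 m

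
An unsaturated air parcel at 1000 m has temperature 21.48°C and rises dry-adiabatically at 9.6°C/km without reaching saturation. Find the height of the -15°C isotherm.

4800 m

Height above start = (21.48 − (-15)) / 9.6 = 3.8 km
Altitude = 1000 m + 3800 m = 4800 m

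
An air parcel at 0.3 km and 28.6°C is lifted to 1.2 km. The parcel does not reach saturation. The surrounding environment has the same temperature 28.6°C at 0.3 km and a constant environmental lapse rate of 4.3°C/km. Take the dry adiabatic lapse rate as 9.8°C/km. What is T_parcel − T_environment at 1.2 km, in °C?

-4.95°C (parcel cooler than environment)

Parcel:
  300 → 1200 m (dry, 9.8°C/km): ΔT = -9.8 × 0.9 = -8.82°C → T = 19.78°C
Environment:
  300 → 1200 m (environment, 4.3°C/km): ΔT = -4.3 × 0.9 = -3.87°C → T = 24.73°C
T_parcel − T_env = 19.78 − 24.73 = -4.95°C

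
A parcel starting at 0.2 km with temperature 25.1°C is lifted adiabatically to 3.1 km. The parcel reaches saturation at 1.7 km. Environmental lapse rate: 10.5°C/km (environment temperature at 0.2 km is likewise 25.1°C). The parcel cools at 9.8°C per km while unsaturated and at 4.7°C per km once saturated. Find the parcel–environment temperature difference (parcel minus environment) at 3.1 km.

+9.17°C (parcel warmer than environment)

Parcel:
  Dry to 1700 m: -9.8 × 1.5 km = -14.7°C, so T = 10.4°C.
  Saturated to 3100 m: -4.7 × 1.4 km = -6.58°C, so T = 3.82°C.
Environment:
  Environment to 3100 m: -10.5 × 2.9 km = -30.45°C, so T = -5.35°C.
T_parcel − T_env = 3.82 − (-5.35) = +9.17°C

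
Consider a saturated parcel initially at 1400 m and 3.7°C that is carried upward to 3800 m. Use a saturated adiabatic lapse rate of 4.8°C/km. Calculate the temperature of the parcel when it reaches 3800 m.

-7.82°C

From 1400 m to 3800 m (saturated adiabatic): cools by 4.8 × 2.4 = 11.52°C, giving -7.82°C.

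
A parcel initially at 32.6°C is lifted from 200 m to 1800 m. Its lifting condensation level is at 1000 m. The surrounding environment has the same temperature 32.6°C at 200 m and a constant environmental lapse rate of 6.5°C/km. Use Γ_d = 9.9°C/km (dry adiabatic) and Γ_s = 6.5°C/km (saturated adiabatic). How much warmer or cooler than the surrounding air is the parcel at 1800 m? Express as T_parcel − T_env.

-2.72°C (parcel cooler than environment)

Parcel:
  Dry to 1000 m: -9.9 × 0.8 km = -7.92°C, so T = 24.68°C.
  Saturated to 1800 m: -6.5 × 0.8 km = -5.2°C, so T = 19.48°C.
Environment:
  Environment to 1800 m: -6.5 × 1.6 km = -10.4°C, so T = 22.2°C.
T_parcel − T_env = 19.48 − 22.2 = -2.72°C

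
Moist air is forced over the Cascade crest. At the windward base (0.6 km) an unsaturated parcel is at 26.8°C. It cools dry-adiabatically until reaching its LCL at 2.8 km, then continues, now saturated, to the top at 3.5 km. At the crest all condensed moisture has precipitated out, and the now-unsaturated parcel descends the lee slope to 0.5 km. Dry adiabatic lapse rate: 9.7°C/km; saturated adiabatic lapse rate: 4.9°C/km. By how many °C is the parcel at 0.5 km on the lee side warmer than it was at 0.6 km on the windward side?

From 600 m to 2800 m (dry): cools by 9.7 × 2.2 = 21.34°C, giving 5.46°C.
From 2800 m to 3500 m (saturated): cools by 4.9 × 0.7 = 3.43°C, giving 2.03°C.
From 3500 m to 500 m (dry descent): warms by 9.7 × 3 = 29.1°C, giving 31.13°C.
Net change vs windward start: 31.13 − 26.8 = +4.33°C

+4.33°C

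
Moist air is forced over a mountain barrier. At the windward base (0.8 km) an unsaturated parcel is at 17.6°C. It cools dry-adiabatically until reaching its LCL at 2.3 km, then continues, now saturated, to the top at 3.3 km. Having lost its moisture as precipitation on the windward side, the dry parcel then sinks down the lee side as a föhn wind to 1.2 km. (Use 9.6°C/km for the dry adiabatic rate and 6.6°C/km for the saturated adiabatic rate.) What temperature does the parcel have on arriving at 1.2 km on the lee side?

From 800 m to 2300 m (dry): cools by 9.6 × 1.5 = 14.4°C, giving 3.2°C.
From 2300 m to 3300 m (saturated): cools by 6.6 × 1 = 6.6°C, giving -3.4°C.
From 3300 m to 1200 m (dry descent): warms by 9.6 × 2.1 = 20.16°C, giving 16.76°C.

16.76°C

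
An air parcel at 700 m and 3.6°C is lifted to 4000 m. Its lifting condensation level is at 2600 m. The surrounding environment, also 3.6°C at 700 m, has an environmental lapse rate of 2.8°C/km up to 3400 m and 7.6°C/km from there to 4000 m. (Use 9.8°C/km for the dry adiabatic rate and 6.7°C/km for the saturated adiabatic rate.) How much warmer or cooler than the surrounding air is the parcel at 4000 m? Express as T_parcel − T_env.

Parcel:
  700–2600 m, dry: Δz = 1.9 km ⇒ ΔT = -18.62°C; T = -15.02°C
  2600–4000 m, saturated: Δz = 1.4 km ⇒ ΔT = -9.38°C; T = -24.4°C
Environment:
  700–3400 m, environment, lower layer: Δz = 2.7 km ⇒ ΔT = -7.56°C; T = -3.96°C
  3400–4000 m, environment, upper layer: Δz = 0.6 km ⇒ ΔT = -4.56°C; T = -8.52°C
T_parcel − T_env = -24.4 − (-8.52) = -15.88°C

-15.88°C (parcel cooler than environment)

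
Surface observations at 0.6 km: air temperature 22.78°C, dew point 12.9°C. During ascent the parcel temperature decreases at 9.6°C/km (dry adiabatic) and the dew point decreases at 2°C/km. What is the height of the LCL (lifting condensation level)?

1.9 km

T and T_d converge at 9.6 − 2 = 7.6°C per km
Height above start = (22.78 − 12.9) / 7.6 = 1.3 km
LCL altitude = 600 m + 1300 m = 1900 m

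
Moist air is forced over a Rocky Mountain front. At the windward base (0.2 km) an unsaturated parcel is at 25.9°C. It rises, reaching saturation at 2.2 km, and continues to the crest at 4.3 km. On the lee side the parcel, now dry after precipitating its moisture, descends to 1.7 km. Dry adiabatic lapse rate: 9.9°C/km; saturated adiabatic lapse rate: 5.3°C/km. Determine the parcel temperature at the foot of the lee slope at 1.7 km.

200–2200 m, dry: Δz = 2 km ⇒ ΔT = -19.8°C; T = 6.1°C
2200–4300 m, saturated: Δz = 2.1 km ⇒ ΔT = -11.13°C; T = -5.03°C
4300–1700 m, dry descent: Δz = 2.6 km ⇒ ΔT = +25.74°C; T = 20.71°C

20.71°C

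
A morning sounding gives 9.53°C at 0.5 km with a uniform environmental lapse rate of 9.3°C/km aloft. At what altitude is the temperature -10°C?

2.6 km

Height above start = (9.53 − (-10)) / 9.3 = 2.1 km
Altitude = 500 m + 2100 m = 2600 m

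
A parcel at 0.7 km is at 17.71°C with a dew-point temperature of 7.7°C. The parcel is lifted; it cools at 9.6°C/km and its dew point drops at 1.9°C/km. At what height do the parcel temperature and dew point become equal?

T and T_d converge at 9.6 − 1.9 = 7.7°C per km
Height above start = (17.71 − 7.7) / 7.7 = 1.3 km
LCL altitude = 700 m + 1300 m = 2000 m

2 km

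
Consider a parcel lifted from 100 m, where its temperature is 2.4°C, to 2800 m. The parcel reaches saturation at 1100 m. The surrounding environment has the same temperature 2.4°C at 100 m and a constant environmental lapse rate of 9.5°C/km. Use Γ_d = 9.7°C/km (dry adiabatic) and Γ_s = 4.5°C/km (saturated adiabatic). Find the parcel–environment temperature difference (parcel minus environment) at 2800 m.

+8.3°C (parcel warmer than environment)

Parcel:
  100–1100 m, dry: Δz = 1 km ⇒ ΔT = -9.7°C; T = -7.3°C
  1100–2800 m, saturated: Δz = 1.7 km ⇒ ΔT = -7.65°C; T = -14.95°C
Environment:
  100–2800 m, environment: Δz = 2.7 km ⇒ ΔT = -25.65°C; T = -23.25°C
T_parcel − T_env = -14.95 − (-23.25) = +8.3°C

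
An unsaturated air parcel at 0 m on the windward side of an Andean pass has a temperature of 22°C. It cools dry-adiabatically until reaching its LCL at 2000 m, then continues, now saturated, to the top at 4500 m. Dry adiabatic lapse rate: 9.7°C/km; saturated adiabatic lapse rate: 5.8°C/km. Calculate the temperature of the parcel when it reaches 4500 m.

-11.9°C

0 → 2000 m (dry, 9.7°C/km): ΔT = -9.7 × 2 = -19.4°C → T = 2.6°C
2000 → 4500 m (saturated, 5.8°C/km): ΔT = -5.8 × 2.5 = -14.5°C → T = -11.9°C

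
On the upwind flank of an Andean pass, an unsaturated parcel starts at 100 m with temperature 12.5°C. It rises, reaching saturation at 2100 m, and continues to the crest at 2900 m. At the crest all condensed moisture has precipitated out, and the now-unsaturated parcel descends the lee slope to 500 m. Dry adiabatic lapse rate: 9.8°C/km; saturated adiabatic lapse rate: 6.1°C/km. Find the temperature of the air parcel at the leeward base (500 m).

100–2100 m, dry: Δz = 2 km ⇒ ΔT = -19.6°C; T = -7.1°C
2100–2900 m, saturated: Δz = 0.8 km ⇒ ΔT = -4.88°C; T = -11.98°C
2900–500 m, dry descent: Δz = 2.4 km ⇒ ΔT = +23.52°C; T = 11.54°C

11.54°C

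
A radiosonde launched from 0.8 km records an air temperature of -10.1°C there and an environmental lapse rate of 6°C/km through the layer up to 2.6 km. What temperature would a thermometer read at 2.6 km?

800 → 2600 m (environmental, 6°C/km): ΔT = -6 × 1.8 = -10.8°C → T = -20.9°C

-20.9°C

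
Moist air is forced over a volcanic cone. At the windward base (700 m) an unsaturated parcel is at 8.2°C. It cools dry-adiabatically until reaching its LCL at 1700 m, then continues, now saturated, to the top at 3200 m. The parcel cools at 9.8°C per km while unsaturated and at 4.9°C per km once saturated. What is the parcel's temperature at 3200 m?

-8.95°C

700 → 1700 m (dry, 9.8°C/km): ΔT = -9.8 × 1 = -9.8°C → T = -1.6°C
1700 → 3200 m (saturated, 4.9°C/km): ΔT = -4.9 × 1.5 = -7.35°C → T = -8.95°C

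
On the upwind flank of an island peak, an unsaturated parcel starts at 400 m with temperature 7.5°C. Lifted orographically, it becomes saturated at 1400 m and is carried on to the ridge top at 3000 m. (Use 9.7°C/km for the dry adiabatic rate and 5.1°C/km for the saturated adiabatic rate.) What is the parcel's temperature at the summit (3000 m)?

-10.36°C

From 400 m to 1400 m (dry): cools by 9.7 × 1 = 9.7°C, giving -2.2°C.
From 1400 m to 3000 m (saturated): cools by 5.1 × 1.6 = 8.16°C, giving -10.36°C.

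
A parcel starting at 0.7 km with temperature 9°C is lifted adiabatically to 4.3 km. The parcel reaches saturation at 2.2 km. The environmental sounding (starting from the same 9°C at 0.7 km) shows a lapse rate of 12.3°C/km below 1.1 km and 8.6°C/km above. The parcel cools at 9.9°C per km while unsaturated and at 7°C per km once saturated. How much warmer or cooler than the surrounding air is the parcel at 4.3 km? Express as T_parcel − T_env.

+2.89°C (parcel warmer than environment)

Parcel:
  From 700 m to 2200 m (dry): cools by 9.9 × 1.5 = 14.85°C, giving -5.85°C.
  From 2200 m to 4300 m (saturated): cools by 7 × 2.1 = 14.7°C, giving -20.55°C.
Environment:
  From 700 m to 1100 m (environment, lower layer): cools by 12.3 × 0.4 = 4.92°C, giving 4.08°C.
  From 1100 m to 4300 m (environment, upper layer): cools by 8.6 × 3.2 = 27.52°C, giving -23.44°C.
T_parcel − T_env = -20.55 − (-23.44) = +2.89°C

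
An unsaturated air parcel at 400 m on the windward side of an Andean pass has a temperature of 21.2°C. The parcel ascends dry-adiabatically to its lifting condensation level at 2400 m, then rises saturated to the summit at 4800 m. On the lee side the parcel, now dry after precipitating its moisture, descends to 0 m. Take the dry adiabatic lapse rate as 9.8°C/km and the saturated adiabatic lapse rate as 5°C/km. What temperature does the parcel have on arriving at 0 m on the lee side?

36.64°C

Dry to 2400 m: -9.8 × 2 km = -19.6°C, so T = 1.6°C.
Saturated to 4800 m: -5 × 2.4 km = -12°C, so T = -10.4°C.
Dry descent to 0 m: +9.8 × 4.8 km = +47.04°C, so T = 36.64°C.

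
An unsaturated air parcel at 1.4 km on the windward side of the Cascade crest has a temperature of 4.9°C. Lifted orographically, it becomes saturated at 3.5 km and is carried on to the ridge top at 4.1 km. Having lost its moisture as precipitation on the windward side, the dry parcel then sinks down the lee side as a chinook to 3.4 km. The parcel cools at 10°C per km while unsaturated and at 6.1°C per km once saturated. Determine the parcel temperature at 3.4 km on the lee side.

-12.76°C

Dry to 3500 m: -10 × 2.1 km = -21°C, so T = -16.1°C.
Saturated to 4100 m: -6.1 × 0.6 km = -3.66°C, so T = -19.76°C.
Dry descent to 3400 m: +10 × 0.7 km = +7°C, so T = -12.76°C.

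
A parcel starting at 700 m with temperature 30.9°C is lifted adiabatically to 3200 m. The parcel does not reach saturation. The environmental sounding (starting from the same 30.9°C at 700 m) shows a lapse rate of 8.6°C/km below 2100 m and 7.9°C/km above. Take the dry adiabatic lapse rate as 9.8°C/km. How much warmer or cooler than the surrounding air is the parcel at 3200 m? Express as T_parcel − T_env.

Parcel:
  700–3200 m, dry: Δz = 2.5 km ⇒ ΔT = -24.5°C; T = 6.4°C
Environment:
  700–2100 m, environment, lower layer: Δz = 1.4 km ⇒ ΔT = -12.04°C; T = 18.86°C
  2100–3200 m, environment, upper layer: Δz = 1.1 km ⇒ ΔT = -8.69°C; T = 10.17°C
T_parcel − T_env = 6.4 − 10.17 = -3.77°C

-3.77°C (parcel cooler than environment)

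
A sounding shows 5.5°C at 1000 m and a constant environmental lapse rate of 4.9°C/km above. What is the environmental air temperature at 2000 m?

1000 → 2000 m (environmental, 4.9°C/km): ΔT = -4.9 × 1 = -4.9°C → T = 0.6°C

0.6°C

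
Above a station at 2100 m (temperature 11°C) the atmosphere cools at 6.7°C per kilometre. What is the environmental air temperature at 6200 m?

-16.47°C

2100 → 6200 m (environmental, 6.7°C/km): ΔT = -6.7 × 4.1 = -27.47°C → T = -16.47°C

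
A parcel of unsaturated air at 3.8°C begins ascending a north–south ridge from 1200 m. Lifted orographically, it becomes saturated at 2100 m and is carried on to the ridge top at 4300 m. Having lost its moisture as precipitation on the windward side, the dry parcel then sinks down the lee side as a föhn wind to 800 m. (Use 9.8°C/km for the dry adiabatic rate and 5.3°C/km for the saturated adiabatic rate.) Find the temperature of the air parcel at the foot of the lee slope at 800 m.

Dry to 2100 m: -9.8 × 0.9 km = -8.82°C, so T = -5.02°C.
Saturated to 4300 m: -5.3 × 2.2 km = -11.66°C, so T = -16.68°C.
Dry descent to 800 m: +9.8 × 3.5 km = +34.3°C, so T = 17.62°C.

17.62°C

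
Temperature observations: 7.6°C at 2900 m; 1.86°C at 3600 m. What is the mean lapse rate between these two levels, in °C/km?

Γ = −ΔT/Δz = (7.6 − 1.86) / (3600 − 2900) m
  = 5.74°C / 0.7 km = 8.2°C/km

8.2°C/km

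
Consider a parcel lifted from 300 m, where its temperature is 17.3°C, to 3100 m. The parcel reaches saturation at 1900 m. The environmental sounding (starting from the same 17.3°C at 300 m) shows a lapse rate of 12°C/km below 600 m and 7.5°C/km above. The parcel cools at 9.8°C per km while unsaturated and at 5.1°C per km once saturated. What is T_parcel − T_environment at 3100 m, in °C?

Parcel:
  Dry to 1900 m: -9.8 × 1.6 km = -15.68°C, so T = 1.62°C.
  Saturated to 3100 m: -5.1 × 1.2 km = -6.12°C, so T = -4.5°C.
Environment:
  Environment, lower layer to 600 m: -12 × 0.3 km = -3.6°C, so T = 13.7°C.
  Environment, upper layer to 3100 m: -7.5 × 2.5 km = -18.75°C, so T = -5.05°C.
T_parcel − T_env = -4.5 − (-5.05) = +0.55°C

+0.55°C (parcel warmer than environment)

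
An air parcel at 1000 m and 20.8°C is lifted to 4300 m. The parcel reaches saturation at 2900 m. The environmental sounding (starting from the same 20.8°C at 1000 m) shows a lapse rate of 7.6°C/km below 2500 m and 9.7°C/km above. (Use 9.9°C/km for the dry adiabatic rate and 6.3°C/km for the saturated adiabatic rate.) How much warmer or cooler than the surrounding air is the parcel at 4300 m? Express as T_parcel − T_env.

Parcel:
  1000–2900 m, dry: Δz = 1.9 km ⇒ ΔT = -18.81°C; T = 1.99°C
  2900–4300 m, saturated: Δz = 1.4 km ⇒ ΔT = -8.82°C; T = -6.83°C
Environment:
  1000–2500 m, environment, lower layer: Δz = 1.5 km ⇒ ΔT = -11.4°C; T = 9.4°C
  2500–4300 m, environment, upper layer: Δz = 1.8 km ⇒ ΔT = -17.46°C; T = -8.06°C
T_parcel − T_env = -6.83 − (-8.06) = +1.23°C

+1.23°C (parcel warmer than environment)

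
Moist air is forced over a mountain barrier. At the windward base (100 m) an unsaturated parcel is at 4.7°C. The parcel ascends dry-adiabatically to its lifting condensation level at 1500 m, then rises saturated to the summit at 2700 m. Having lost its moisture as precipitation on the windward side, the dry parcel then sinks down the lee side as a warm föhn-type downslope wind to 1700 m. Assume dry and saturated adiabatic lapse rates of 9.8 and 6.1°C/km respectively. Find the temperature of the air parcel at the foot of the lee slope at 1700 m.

Dry to 1500 m: -9.8 × 1.4 km = -13.72°C, so T = -9.02°C.
Saturated to 2700 m: -6.1 × 1.2 km = -7.32°C, so T = -16.34°C.
Dry descent to 1700 m: +9.8 × 1 km = +9.8°C, so T = -6.54°C.

-6.54°C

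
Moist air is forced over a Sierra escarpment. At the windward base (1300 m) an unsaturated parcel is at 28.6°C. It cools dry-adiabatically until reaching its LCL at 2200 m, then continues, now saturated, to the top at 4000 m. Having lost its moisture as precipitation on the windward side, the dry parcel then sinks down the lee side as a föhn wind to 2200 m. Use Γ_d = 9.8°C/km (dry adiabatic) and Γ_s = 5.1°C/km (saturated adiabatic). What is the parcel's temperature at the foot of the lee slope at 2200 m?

28.24°C

1300 → 2200 m (dry, 9.8°C/km): ΔT = -9.8 × 0.9 = -8.82°C → T = 19.78°C
2200 → 4000 m (saturated, 5.1°C/km): ΔT = -5.1 × 1.8 = -9.18°C → T = 10.6°C
4000 → 2200 m (dry descent, 9.8°C/km): ΔT = +9.8 × 1.8 = +17.64°C → T = 28.24°C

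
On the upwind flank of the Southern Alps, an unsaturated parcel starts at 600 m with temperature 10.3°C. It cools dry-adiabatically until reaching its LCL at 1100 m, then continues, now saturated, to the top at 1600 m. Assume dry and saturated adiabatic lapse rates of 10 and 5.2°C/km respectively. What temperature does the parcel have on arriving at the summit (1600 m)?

2.7°C

600 → 1100 m (dry, 10°C/km): ΔT = -10 × 0.5 = -5°C → T = 5.3°C
1100 → 1600 m (saturated, 5.2°C/km): ΔT = -5.2 × 0.5 = -2.6°C → T = 2.7°C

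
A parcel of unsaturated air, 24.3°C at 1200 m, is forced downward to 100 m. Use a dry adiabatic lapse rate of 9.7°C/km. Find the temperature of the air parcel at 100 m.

From 1200 m to 100 m (dry adiabatic): warms by 9.7 × 1.1 = 10.67°C, giving 34.97°C.

34.97°C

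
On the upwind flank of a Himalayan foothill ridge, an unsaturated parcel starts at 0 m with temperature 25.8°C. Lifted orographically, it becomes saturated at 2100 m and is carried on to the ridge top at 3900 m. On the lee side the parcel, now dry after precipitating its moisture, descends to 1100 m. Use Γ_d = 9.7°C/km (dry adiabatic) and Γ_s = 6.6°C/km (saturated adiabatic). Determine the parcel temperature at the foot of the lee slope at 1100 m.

0–2100 m, dry: Δz = 2.1 km ⇒ ΔT = -20.37°C; T = 5.43°C
2100–3900 m, saturated: Δz = 1.8 km ⇒ ΔT = -11.88°C; T = -6.45°C
3900–1100 m, dry descent: Δz = 2.8 km ⇒ ΔT = +27.16°C; T = 20.71°C

20.71°C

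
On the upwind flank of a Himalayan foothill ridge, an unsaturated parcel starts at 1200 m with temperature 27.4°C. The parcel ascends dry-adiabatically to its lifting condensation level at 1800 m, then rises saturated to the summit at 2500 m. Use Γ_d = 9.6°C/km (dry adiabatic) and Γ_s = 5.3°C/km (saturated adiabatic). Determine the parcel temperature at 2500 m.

17.93°C

Dry to 1800 m: -9.6 × 0.6 km = -5.76°C, so T = 21.64°C.
Saturated to 2500 m: -5.3 × 0.7 km = -3.71°C, so T = 17.93°C.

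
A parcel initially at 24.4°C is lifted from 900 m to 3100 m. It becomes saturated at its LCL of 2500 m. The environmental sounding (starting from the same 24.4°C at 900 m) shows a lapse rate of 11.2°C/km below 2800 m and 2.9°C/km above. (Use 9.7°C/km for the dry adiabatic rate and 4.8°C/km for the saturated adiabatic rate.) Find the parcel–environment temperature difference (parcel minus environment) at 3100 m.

+3.75°C (parcel warmer than environment)

Parcel:
  900–2500 m, dry: Δz = 1.6 km ⇒ ΔT = -15.52°C; T = 8.88°C
  2500–3100 m, saturated: Δz = 0.6 km ⇒ ΔT = -2.88°C; T = 6°C
Environment:
  900–2800 m, environment, lower layer: Δz = 1.9 km ⇒ ΔT = -21.28°C; T = 3.12°C
  2800–3100 m, environment, upper layer: Δz = 0.3 km ⇒ ΔT = -0.87°C; T = 2.25°C
T_parcel − T_env = 6 − 2.25 = +3.75°C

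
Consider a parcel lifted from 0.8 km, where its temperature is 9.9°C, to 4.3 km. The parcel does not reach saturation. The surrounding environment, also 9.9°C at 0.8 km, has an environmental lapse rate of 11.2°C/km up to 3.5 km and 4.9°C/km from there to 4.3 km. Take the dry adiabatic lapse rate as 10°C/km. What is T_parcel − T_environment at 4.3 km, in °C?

-0.84°C (parcel cooler than environment)

Parcel:
  Dry to 4300 m: -10 × 3.5 km = -35°C, so T = -25.1°C.
Environment:
  Environment, lower layer to 3500 m: -11.2 × 2.7 km = -30.24°C, so T = -20.34°C.
  Environment, upper layer to 4300 m: -4.9 × 0.8 km = -3.92°C, so T = -24.26°C.
T_parcel − T_env = -25.1 − (-24.26) = -0.84°C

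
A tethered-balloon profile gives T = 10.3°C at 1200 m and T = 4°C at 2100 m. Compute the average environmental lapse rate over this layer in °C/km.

7°C/km

Γ = −ΔT/Δz = (10.3 − 4) / (2100 − 1200) m
  = 6.3°C / 0.9 km = 7°C/km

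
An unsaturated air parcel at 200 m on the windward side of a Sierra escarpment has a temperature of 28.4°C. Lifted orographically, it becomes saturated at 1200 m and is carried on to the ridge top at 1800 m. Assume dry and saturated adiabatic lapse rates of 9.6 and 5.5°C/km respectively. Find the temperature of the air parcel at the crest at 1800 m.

15.5°C

Dry to 1200 m: -9.6 × 1 km = -9.6°C, so T = 18.8°C.
Saturated to 1800 m: -5.5 × 0.6 km = -3.3°C, so T = 15.5°C.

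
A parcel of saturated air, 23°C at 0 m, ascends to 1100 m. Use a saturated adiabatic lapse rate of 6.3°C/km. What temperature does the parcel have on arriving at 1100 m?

16.07°C

0–1100 m, saturated adiabatic: Δz = 1.1 km ⇒ ΔT = -6.93°C; T = 16.07°C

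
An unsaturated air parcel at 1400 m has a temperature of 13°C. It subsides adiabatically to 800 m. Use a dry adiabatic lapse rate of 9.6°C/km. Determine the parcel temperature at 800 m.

18.76°C

From 1400 m to 800 m (dry adiabatic): warms by 9.6 × 0.6 = 5.76°C, giving 18.76°C.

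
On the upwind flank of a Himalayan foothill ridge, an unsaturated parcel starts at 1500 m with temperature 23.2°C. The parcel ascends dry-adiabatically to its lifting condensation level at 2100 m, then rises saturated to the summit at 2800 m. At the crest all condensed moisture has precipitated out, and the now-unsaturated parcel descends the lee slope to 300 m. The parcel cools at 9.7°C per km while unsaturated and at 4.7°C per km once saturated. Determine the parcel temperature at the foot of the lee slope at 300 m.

38.34°C

From 1500 m to 2100 m (dry): cools by 9.7 × 0.6 = 5.82°C, giving 17.38°C.
From 2100 m to 2800 m (saturated): cools by 4.7 × 0.7 = 3.29°C, giving 14.09°C.
From 2800 m to 300 m (dry descent): warms by 9.7 × 2.5 = 24.25°C, giving 38.34°C.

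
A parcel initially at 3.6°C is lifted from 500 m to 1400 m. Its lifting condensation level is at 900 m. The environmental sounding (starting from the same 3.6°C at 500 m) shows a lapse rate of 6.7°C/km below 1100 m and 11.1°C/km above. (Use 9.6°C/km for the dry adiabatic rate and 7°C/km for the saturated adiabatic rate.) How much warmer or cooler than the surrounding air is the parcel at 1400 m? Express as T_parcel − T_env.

Parcel:
  500–900 m, dry: Δz = 0.4 km ⇒ ΔT = -3.84°C; T = -0.24°C
  900–1400 m, saturated: Δz = 0.5 km ⇒ ΔT = -3.5°C; T = -3.74°C
Environment:
  500–1100 m, environment, lower layer: Δz = 0.6 km ⇒ ΔT = -4.02°C; T = -0.42°C
  1100–1400 m, environment, upper layer: Δz = 0.3 km ⇒ ΔT = -3.33°C; T = -3.75°C
T_parcel − T_env = -3.74 − (-3.75) = +0.01°C

+0.01°C (parcel warmer than environment)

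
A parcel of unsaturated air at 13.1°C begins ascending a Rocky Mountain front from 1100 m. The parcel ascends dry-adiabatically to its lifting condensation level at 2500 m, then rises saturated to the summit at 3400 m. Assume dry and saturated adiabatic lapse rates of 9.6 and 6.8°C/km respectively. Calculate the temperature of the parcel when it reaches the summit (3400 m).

-6.46°C

1100 → 2500 m (dry, 9.6°C/km): ΔT = -9.6 × 1.4 = -13.44°C → T = -0.34°C
2500 → 3400 m (saturated, 6.8°C/km): ΔT = -6.8 × 0.9 = -6.12°C → T = -6.46°C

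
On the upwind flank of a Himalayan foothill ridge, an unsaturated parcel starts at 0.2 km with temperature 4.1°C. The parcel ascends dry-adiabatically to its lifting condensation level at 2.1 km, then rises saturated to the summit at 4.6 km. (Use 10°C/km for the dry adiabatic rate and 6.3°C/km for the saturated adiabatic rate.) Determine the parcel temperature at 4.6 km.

-30.65°C

Dry to 2100 m: -10 × 1.9 km = -19°C, so T = -14.9°C.
Saturated to 4600 m: -6.3 × 2.5 km = -15.75°C, so T = -30.65°C.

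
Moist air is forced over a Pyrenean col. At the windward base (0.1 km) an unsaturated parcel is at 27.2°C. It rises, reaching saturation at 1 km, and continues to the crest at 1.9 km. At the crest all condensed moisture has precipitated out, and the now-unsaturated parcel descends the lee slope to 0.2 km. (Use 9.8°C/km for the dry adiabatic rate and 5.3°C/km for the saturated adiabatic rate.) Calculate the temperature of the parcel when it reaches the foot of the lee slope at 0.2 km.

100–1000 m, dry: Δz = 0.9 km ⇒ ΔT = -8.82°C; T = 18.38°C
1000–1900 m, saturated: Δz = 0.9 km ⇒ ΔT = -4.77°C; T = 13.61°C
1900–200 m, dry descent: Δz = 1.7 km ⇒ ΔT = +16.66°C; T = 30.27°C

30.27°C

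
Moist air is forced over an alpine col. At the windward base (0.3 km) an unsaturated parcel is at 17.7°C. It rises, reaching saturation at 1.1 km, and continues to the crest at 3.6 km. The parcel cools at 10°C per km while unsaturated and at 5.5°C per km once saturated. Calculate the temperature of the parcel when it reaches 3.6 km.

Dry to 1100 m: -10 × 0.8 km = -8°C, so T = 9.7°C.
Saturated to 3600 m: -5.5 × 2.5 km = -13.75°C, so T = -4.05°C.

-4.05°C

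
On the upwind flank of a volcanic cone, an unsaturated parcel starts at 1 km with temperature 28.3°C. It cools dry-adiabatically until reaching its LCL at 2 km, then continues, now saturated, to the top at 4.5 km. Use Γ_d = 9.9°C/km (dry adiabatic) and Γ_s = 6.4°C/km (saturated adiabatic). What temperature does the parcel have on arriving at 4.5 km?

Dry to 2000 m: -9.9 × 1 km = -9.9°C, so T = 18.4°C.
Saturated to 4500 m: -6.4 × 2.5 km = -16°C, so T = 2.4°C.

2.4°C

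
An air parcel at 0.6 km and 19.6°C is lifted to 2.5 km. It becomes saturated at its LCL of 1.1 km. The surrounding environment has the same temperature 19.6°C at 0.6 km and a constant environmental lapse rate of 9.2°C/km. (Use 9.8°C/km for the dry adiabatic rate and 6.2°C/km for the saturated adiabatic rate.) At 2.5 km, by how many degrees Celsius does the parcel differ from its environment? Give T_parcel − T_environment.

Parcel:
  Dry to 1100 m: -9.8 × 0.5 km = -4.9°C, so T = 14.7°C.
  Saturated to 2500 m: -6.2 × 1.4 km = -8.68°C, so T = 6.02°C.
Environment:
  Environment to 2500 m: -9.2 × 1.9 km = -17.48°C, so T = 2.12°C.
T_parcel − T_env = 6.02 − 2.12 = +3.9°C

+3.9°C (parcel warmer than environment)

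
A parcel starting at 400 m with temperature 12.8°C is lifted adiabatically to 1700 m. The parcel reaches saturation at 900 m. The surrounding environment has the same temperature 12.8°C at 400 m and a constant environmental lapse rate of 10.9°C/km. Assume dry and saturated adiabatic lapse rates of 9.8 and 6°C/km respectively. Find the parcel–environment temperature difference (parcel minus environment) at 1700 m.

+4.47°C (parcel warmer than environment)

Parcel:
  400 → 900 m (dry, 9.8°C/km): ΔT = -9.8 × 0.5 = -4.9°C → T = 7.9°C
  900 → 1700 m (saturated, 6°C/km): ΔT = -6 × 0.8 = -4.8°C → T = 3.1°C
Environment:
  400 → 1700 m (environment, 10.9°C/km): ΔT = -10.9 × 1.3 = -14.17°C → T = -1.37°C
T_parcel − T_env = 3.1 − (-1.37) = +4.47°C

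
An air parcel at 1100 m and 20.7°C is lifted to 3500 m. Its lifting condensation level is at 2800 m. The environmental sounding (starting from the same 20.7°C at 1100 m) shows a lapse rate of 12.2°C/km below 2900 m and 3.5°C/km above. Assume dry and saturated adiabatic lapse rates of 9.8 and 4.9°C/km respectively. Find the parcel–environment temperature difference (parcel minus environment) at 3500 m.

+3.97°C (parcel warmer than environment)

Parcel:
  From 1100 m to 2800 m (dry): cools by 9.8 × 1.7 = 16.66°C, giving 4.04°C.
  From 2800 m to 3500 m (saturated): cools by 4.9 × 0.7 = 3.43°C, giving 0.61°C.
Environment:
  From 1100 m to 2900 m (environment, lower layer): cools by 12.2 × 1.8 = 21.96°C, giving -1.26°C.
  From 2900 m to 3500 m (environment, upper layer): cools by 3.5 × 0.6 = 2.1°C, giving -3.36°C.
T_parcel − T_env = 0.61 − (-3.36) = +3.97°C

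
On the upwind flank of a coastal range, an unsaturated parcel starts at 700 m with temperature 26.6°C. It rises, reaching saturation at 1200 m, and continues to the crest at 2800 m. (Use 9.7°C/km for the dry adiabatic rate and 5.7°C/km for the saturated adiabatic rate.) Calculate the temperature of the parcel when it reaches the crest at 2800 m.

700 → 1200 m (dry, 9.7°C/km): ΔT = -9.7 × 0.5 = -4.85°C → T = 21.75°C
1200 → 2800 m (saturated, 5.7°C/km): ΔT = -5.7 × 1.6 = -9.12°C → T = 12.63°C

12.63°C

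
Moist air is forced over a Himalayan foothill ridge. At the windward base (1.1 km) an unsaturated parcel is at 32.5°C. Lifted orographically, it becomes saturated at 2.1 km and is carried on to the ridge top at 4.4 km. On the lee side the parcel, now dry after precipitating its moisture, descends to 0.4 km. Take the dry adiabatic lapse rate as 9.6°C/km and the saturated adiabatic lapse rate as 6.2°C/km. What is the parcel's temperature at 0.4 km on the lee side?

1100 → 2100 m (dry, 9.6°C/km): ΔT = -9.6 × 1 = -9.6°C → T = 22.9°C
2100 → 4400 m (saturated, 6.2°C/km): ΔT = -6.2 × 2.3 = -14.26°C → T = 8.64°C
4400 → 400 m (dry descent, 9.6°C/km): ΔT = +9.6 × 4 = +38.4°C → T = 47.04°C

47.04°C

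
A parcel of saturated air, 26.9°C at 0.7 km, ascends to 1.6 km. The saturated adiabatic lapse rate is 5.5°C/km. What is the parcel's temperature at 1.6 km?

From 700 m to 1600 m (saturated adiabatic): cools by 5.5 × 0.9 = 4.95°C, giving 21.95°C.

21.95°C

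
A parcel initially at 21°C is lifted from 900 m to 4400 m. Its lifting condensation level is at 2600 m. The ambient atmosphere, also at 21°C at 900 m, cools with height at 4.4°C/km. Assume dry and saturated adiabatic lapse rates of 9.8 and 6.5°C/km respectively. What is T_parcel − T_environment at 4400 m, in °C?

Parcel:
  900 → 2600 m (dry, 9.8°C/km): ΔT = -9.8 × 1.7 = -16.66°C → T = 4.34°C
  2600 → 4400 m (saturated, 6.5°C/km): ΔT = -6.5 × 1.8 = -11.7°C → T = -7.36°C
Environment:
  900 → 4400 m (environment, 4.4°C/km): ΔT = -4.4 × 3.5 = -15.4°C → T = 5.6°C
T_parcel − T_env = -7.36 − 5.6 = -12.96°C

-12.96°C (parcel cooler than environment)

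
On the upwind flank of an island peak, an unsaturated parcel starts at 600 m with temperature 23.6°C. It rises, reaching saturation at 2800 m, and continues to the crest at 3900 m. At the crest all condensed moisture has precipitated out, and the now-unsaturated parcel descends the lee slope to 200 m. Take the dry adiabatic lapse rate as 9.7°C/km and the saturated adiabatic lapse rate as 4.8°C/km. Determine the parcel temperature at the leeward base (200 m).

From 600 m to 2800 m (dry): cools by 9.7 × 2.2 = 21.34°C, giving 2.26°C.
From 2800 m to 3900 m (saturated): cools by 4.8 × 1.1 = 5.28°C, giving -3.02°C.
From 3900 m to 200 m (dry descent): warms by 9.7 × 3.7 = 35.89°C, giving 32.87°C.

32.87°C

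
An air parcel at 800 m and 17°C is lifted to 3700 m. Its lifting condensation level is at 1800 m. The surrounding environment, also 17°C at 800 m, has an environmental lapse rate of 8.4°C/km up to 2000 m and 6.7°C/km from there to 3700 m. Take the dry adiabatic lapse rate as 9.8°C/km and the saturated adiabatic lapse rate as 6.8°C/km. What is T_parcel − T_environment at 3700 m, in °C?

Parcel:
  800 → 1800 m (dry, 9.8°C/km): ΔT = -9.8 × 1 = -9.8°C → T = 7.2°C
  1800 → 3700 m (saturated, 6.8°C/km): ΔT = -6.8 × 1.9 = -12.92°C → T = -5.72°C
Environment:
  800 → 2000 m (environment, lower layer, 8.4°C/km): ΔT = -8.4 × 1.2 = -10.08°C → T = 6.92°C
  2000 → 3700 m (environment, upper layer, 6.7°C/km): ΔT = -6.7 × 1.7 = -11.39°C → T = -4.47°C
T_parcel − T_env = -5.72 − (-4.47) = -1.25°C

-1.25°C (parcel cooler than environment)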